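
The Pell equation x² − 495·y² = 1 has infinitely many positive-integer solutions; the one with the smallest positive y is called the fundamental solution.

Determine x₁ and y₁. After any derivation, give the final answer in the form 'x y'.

89 4

√495 = [22; 4,44, …], period ℓ=2 (even) → k=1
k=0  a_k=22  p_k/q_k = 22/1
k=1  a_k=4  p_k/q_k = 89/4
→ (89, 4).  Check: 89²=7921, 495·4²=7920, difference 1.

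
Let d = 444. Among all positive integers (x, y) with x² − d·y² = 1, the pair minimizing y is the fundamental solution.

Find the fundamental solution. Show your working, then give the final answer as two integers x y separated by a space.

√444 = [21; 14,42, …], period ℓ=2 (even) → k=1
i=0: a=21 ⇒ p=21, q=1
i=1: a=14 ⇒ p=295, q=14
→ (295, 14).  Check: 295²=87025, 444·14²=87024, difference 1.

295 14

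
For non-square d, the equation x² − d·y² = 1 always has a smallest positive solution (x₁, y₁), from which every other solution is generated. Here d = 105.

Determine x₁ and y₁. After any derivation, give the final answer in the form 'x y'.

41 4

√105 → a₀=10, period (4,20); ℓ=2 even so k=1
a_0=10:  p_0=10·1+0=10,  q_0=10·0+1=1
a_1=4:  p_1=4·10+1=41,  q_1=4·1+0=4
fundamental: x₁=41, y₁=4  (since 1681 − 105·16 = 1)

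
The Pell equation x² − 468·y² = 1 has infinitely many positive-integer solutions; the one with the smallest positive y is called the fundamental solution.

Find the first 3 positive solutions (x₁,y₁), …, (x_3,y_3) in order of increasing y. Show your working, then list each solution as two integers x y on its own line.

649 30
842401 38940
1093435849 50544090

[21; 1,1,1,2,1,1,1,42] for √468; ℓ=8 ⇒ convergent index 7
a_0=21:  p_0=21·1+0=21,  q_0=21·0+1=1
…
a_2=1:  p_2=1·22+21=43,  q_2=1·1+1=2
…
a_6=1:  p_6=1·238+173=411,  q_6=1·11+8=19
a_7=1:  p_7=1·411+238=649,  q_7=1·19+11=30
→ (649, 30).  Check: 649²=421201, 468·30²=421200, difference 1.
(649+30√468)^2 = 842401 + 38940√468
(649+30√468)^3 = 1093435849 + 50544090√468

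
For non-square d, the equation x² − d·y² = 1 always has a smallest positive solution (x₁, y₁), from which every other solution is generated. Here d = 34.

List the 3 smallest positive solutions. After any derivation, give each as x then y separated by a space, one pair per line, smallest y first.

35 6
2449 420
171395 29394

d=34: √d = [5; 1,4,1,10] (ℓ=4, even), read p_3/q_3
step 0: (5, 1)  from 5·(1,0) + (0,1)
…
step 2: (29, 5)  from 4·(6,1) + (5,1)
step 3: (35, 6)  from 1·(29,5) + (6,1)
→ (35, 6).  Check: 35²=1225, 34·6²=1224, difference 1.
(35+6√34)^2 = 2449 + 420√34
(35+6√34)^3 = 171395 + 29394√34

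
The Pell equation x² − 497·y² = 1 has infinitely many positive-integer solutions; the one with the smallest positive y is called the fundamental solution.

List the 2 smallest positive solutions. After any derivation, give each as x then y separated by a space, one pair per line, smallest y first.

√497 → a₀=22, period (3,2,2,5,6,5,2,2,3,44); ℓ=10 even so k=9
k=0  a_k=22  p_k/q_k = 22/1
k=1  a_k=3  p_k/q_k = 67/3
…
k=3  a_k=2  p_k/q_k = 379/17
k=4  a_k=5  p_k/q_k = 2051/92
k=5  a_k=6  p_k/q_k = 12685/569
k=6  a_k=5  p_k/q_k = 65476/2937
k=7  a_k=2  p_k/q_k = 143637/6443
k=8  a_k=2  p_k/q_k = 352750/15823
k=9  a_k=3  p_k/q_k = 1201887/53912
fundamental: x₁=1201887, y₁=53912  (since 1444532360769 − 497·2906503744 = 1)
(x_2, y_2) = (1201887·1201887 + 497·53912·53912, 1201887·53912 + 53912·1201887) = (2889064721537, 129592263888)

1201887 53912
2889064721537 129592263888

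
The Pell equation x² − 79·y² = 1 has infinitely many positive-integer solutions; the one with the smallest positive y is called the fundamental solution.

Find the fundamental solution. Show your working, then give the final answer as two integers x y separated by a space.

80 9

√79 → a₀=8, period (1,7,1,16); ℓ=4 even so k=3
k=0  a_k=8  p_k/q_k = 8/1
k=1  a_k=1  p_k/q_k = 9/1
k=2  a_k=7  p_k/q_k = 71/8
k=3  a_k=1  p_k/q_k = 80/9
→ (80, 9).  Check: 80²=6400, 79·9²=6399, difference 1.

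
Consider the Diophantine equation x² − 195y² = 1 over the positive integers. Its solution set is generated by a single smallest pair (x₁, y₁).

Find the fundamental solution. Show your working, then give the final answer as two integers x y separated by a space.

√195 = [13; 1,26, …], period ℓ=2 (even) → k=1
a_0=13:  p_0=13·1+0=13,  q_0=13·0+1=1
a_1=1:  p_1=1·13+1=14,  q_1=1·1+0=1
fundamental: x₁=14, y₁=1  (since 196 − 195·1 = 1)

14 1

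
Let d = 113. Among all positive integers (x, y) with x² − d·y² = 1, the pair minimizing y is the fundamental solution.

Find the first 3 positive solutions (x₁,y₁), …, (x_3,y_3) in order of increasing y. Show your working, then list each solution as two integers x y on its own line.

1204353 113296
2900932297217 272896754976
6987493029899166849 657328051091107760

√113 = [10; 1,1,1,2,2,1,1,1,20, …], period ℓ=9 (odd) → k=17
step 0: (10, 1)  from 10·(1,0) + (0,1)
…
step 2: (21, 2)  from 1·(11,1) + (10,1)
step 3: (32, 3)  from 1·(21,2) + (11,1)
…
step 6: (287, 27)  from 1·(202,19) + (85,8)
step 7: (489, 46)  from 1·(287,27) + (202,19)
step 8: (776, 73)  from 1·(489,46) + (287,27)
…
step 10: (16785, 1579)  from 1·(16009,1506) + (776,73)
…
step 16: (758918, 71393)  from 1·(445435,41903) + (313483,29490)
step 17: (1204353, 113296)  from 1·(758918,71393) + (445435,41903)
(x₁, y₁) = (1204353, 113296);  1204353² − 113·113296² = 1 ✓
(1204353+113296√113)^2 = 2900932297217 + 272896754976√113
(1204353+113296√113)^3 = 6987493029899166849 + 657328051091107760√113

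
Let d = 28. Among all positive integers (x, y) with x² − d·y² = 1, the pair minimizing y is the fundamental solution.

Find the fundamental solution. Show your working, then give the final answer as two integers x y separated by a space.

[5; 3,2,3,10] for √28; ℓ=4 ⇒ convergent index 3
step 0: (5, 1)  from 5·(1,0) + (0,1)
…
step 2: (37, 7)  from 2·(16,3) + (5,1)
step 3: (127, 24)  from 3·(37,7) + (16,3)
(x₁, y₁) = (127, 24);  127² − 28·24² = 1 ✓

127 24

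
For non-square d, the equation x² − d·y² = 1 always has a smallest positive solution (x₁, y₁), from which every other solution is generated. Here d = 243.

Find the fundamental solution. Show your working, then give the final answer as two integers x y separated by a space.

√243 = [15; 1,1,2,3,15,3,2,1,1,30, …], period ℓ=10 (even) → k=9
step 0: (15, 1)  from 15·(1,0) + (0,1)
…
step 2: (31, 2)  from 1·(16,1) + (15,1)
step 3: (78, 5)  from 2·(31,2) + (16,1)
…
step 8: (41325, 2651)  from 1·(28901,1854) + (12424,797)
step 9: (70226, 4505)  from 1·(41325,2651) + (28901,1854)
→ (70226, 4505).  Check: 70226²=4931691076, 243·4505²=4931691075, difference 1.

70226 4505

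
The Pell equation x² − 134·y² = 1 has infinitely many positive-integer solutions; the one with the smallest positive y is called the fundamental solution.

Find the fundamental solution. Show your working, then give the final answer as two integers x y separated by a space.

√134 = [11; 1,1,2,1,3,…,1,1,22, …], period ℓ=14 (even) → k=13
i=0: a=11 ⇒ p=11, q=1
i=1: a=1 ⇒ p=12, q=1
i=2: a=1 ⇒ p=23, q=2
i=3: a=2 ⇒ p=58, q=5
i=4: a=1 ⇒ p=81, q=7
i=5: a=3 ⇒ p=301, q=26
i=6: a=1 ⇒ p=382, q=33
i=7: a=10 ⇒ p=4121, q=356
…
i=9: a=3 ⇒ p=17630, q=1523
i=10: a=1 ⇒ p=22133, q=1912
i=11: a=2 ⇒ p=61896, q=5347
i=12: a=1 ⇒ p=84029, q=7259
i=13: a=1 ⇒ p=145925, q=12606
(x₁, y₁) = (145925, 12606);  145925² − 134·12606² = 1 ✓

145925 12606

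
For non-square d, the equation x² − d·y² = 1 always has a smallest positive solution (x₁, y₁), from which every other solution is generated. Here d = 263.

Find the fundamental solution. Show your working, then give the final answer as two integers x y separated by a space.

√263 → a₀=16, period (4,1,1,1,1,15,1,1,1,1,4,32); ℓ=12 even so k=11
i=0: a=16 ⇒ p=16, q=1
…
i=2: a=1 ⇒ p=81, q=5
i=3: a=1 ⇒ p=146, q=9
i=4: a=1 ⇒ p=227, q=14
…
i=6: a=15 ⇒ p=5822, q=359
i=7: a=1 ⇒ p=6195, q=382
i=8: a=1 ⇒ p=12017, q=741
…
i=10: a=1 ⇒ p=30229, q=1864
i=11: a=4 ⇒ p=139128, q=8579
(x₁, y₁) = (139128, 8579);  139128² − 263·8579² = 1 ✓

139128 8579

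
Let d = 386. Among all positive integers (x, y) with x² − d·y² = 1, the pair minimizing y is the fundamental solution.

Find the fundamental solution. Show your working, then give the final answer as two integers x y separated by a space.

111555 5678

√386 = [19; 1,1,1,4,1,18,1,4,1,1,1,38, …], period ℓ=12 (even) → k=11
k=0  a_k=19  p_k/q_k = 19/1
…
k=4  a_k=4  p_k/q_k = 275/14
k=5  a_k=1  p_k/q_k = 334/17
k=6  a_k=18  p_k/q_k = 6287/320
k=7  a_k=1  p_k/q_k = 6621/337
…
k=10  a_k=1  p_k/q_k = 72163/3673
k=11  a_k=1  p_k/q_k = 111555/5678
fundamental: x₁=111555, y₁=5678  (since 12444518025 − 386·32239684 = 1)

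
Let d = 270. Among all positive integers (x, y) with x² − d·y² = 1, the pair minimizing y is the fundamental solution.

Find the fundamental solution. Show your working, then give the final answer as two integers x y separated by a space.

5291 322

d=270: √d = [16; 2,3,6,3,2,32] (ℓ=6, even), read p_5/q_5
i=0: a=16 ⇒ p=16, q=1
i=1: a=2 ⇒ p=33, q=2
i=2: a=3 ⇒ p=115, q=7
i=3: a=6 ⇒ p=723, q=44
i=4: a=3 ⇒ p=2284, q=139
i=5: a=2 ⇒ p=5291, q=322
(x₁, y₁) = (5291, 322);  5291² − 270·322² = 1 ✓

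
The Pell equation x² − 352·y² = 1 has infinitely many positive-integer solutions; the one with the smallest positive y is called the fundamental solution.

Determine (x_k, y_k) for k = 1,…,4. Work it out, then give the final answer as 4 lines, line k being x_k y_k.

√352 = [18; 1,3,5,9,5,3,1,36, …], period ℓ=8 (even) → k=7
k=0  a_k=18  p_k/q_k = 18/1
k=1  a_k=1  p_k/q_k = 19/1
k=2  a_k=3  p_k/q_k = 75/4
k=3  a_k=5  p_k/q_k = 394/21
…
k=6  a_k=3  p_k/q_k = 59118/3151
k=7  a_k=1  p_k/q_k = 77617/4137
→ (77617, 4137).  Check: 77617²=6024398689, 352·4137²=6024398688, difference 1.
n=2: (77617,4137)∘(77617,4137) = (77617·77617+352·4137·4137, 77617·4137+4137·77617) = (12048797377,642203058)
n=3: (12048797377,642203058)∘(77617,4137) = (77617·12048797377+352·4137·642203058, 77617·642203058+4137·12048797377) = (1870383011943601,99691749501435)
n=4: (1870383011943601,99691749501435)∘(77617,4137) = (77617·1870383011943601+352·4137·99691749501435, 77617·99691749501435+4137·1870383011943601) = (290347036464004160257,15475549041463557732)

77617 4137
12048797377 642203058
1870383011943601 99691749501435
290347036464004160257 15475549041463557732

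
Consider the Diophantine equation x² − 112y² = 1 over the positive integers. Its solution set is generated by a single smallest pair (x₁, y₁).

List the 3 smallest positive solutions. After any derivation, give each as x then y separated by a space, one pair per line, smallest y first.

d=112: √d = [10; 1,1,2,1,1,20] (ℓ=6, even), read p_5/q_5
a_0=10:  p_0=10·1+0=10,  q_0=10·0+1=1
…
a_2=1:  p_2=1·11+10=21,  q_2=1·1+1=2
…
a_4=1:  p_4=1·53+21=74,  q_4=1·5+2=7
a_5=1:  p_5=1·74+53=127,  q_5=1·7+5=12
fundamental: x₁=127, y₁=12  (since 16129 − 112·144 = 1)
(127+12√112)^2 = 32257 + 3048√112
(127+12√112)^3 = 8193151 + 774180√112

127 12
32257 3048
8193151 774180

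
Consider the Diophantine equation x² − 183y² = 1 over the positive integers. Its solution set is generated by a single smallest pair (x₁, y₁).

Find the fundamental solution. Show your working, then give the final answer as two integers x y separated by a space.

√183 = [13; 1,1,8,1,1,26, …], period ℓ=6 (even) → k=5
k=0  a_k=13  p_k/q_k = 13/1
…
k=2  a_k=1  p_k/q_k = 27/2
…
k=4  a_k=1  p_k/q_k = 257/19
k=5  a_k=1  p_k/q_k = 487/36
fundamental: x₁=487, y₁=36  (since 237169 − 183·1296 = 1)

487 36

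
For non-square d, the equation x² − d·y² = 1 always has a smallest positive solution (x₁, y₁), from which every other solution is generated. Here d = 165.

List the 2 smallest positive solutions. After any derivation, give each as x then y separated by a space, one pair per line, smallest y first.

d=165: √d = [12; 1,5,2,5,1,24] (ℓ=6, even), read p_5/q_5
step 0: (12, 1)  from 12·(1,0) + (0,1)
…
step 4: (912, 71)  from 5·(167,13) + (77,6)
step 5: (1079, 84)  from 1·(912,71) + (167,13)
fundamental: x₁=1079, y₁=84  (since 1164241 − 165·7056 = 1)
(1079+84√165)^2 = 2328481 + 181272√165

1079 84
2328481 181272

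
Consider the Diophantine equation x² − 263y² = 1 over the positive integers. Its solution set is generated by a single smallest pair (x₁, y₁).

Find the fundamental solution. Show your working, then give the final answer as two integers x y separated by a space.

[16; 4,1,1,1,1,15,1,1,1,1,4,32] for √263; ℓ=12 ⇒ convergent index 11
a_0=16:  p_0=16·1+0=16,  q_0=16·0+1=1
a_1=4:  p_1=4·16+1=65,  q_1=4·1+0=4
a_2=1:  p_2=1·65+16=81,  q_2=1·4+1=5
a_3=1:  p_3=1·81+65=146,  q_3=1·5+4=9
a_4=1:  p_4=1·146+81=227,  q_4=1·9+5=14
…
a_7=1:  p_7=1·5822+373=6195,  q_7=1·359+23=382
…
a_9=1:  p_9=1·12017+6195=18212,  q_9=1·741+382=1123
a_10=1:  p_10=1·18212+12017=30229,  q_10=1·1123+741=1864
a_11=4:  p_11=4·30229+18212=139128,  q_11=4·1864+1123=8579
fundamental: x₁=139128, y₁=8579  (since 19356600384 − 263·73599241 = 1)

139128 8579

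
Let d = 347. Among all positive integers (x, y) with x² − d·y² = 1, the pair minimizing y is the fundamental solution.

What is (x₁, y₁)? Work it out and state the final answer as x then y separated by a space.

√347 = [18; 1,1,1,2,4,…,1,1,36, …], period ℓ=14 (even) → k=13
step 0: (18, 1)  from 18·(1,0) + (0,1)
…
step 2: (37, 2)  from 1·(19,1) + (18,1)
step 3: (56, 3)  from 1·(37,2) + (19,1)
step 4: (149, 8)  from 2·(56,3) + (37,2)
…
step 7: (14269, 766)  from 17·(801,43) + (652,35)
step 8: (15070, 809)  from 1·(14269,766) + (801,43)
step 9: (74549, 4002)  from 4·(15070,809) + (14269,766)
step 10: (164168, 8813)  from 2·(74549,4002) + (15070,809)
…
step 12: (402885, 21628)  from 1·(238717,12815) + (164168,8813)
step 13: (641602, 34443)  from 1·(402885,21628) + (238717,12815)
→ (641602, 34443).  Check: 641602²=411653126404, 347·34443²=411653126403, difference 1.

641602 34443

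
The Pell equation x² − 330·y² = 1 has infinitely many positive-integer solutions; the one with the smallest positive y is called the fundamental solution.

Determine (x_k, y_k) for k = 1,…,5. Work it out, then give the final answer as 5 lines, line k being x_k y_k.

109 6
23761 1308
5179789 285138
1129170241 62158776
246153932749 13550328030

√330 = [18; 6,36, …], period ℓ=2 (even) → k=1
i=0: a=18 ⇒ p=18, q=1
i=1: a=6 ⇒ p=109, q=6
(x₁, y₁) = (109, 6);  109² − 330·6² = 1 ✓
(109+6√330)^2 = 23761 + 1308√330
(109+6√330)^3 = 5179789 + 285138√330
(109+6√330)^4 = 1129170241 + 62158776√330
(109+6√330)^5 = 246153932749 + 13550328030√330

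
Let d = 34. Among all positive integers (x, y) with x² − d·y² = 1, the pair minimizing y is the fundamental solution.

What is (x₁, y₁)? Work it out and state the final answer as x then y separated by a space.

35 6

√34 → a₀=5, period (1,4,1,10); ℓ=4 even so k=3
step 0: (5, 1)  from 5·(1,0) + (0,1)
step 1: (6, 1)  from 1·(5,1) + (1,0)
step 2: (29, 5)  from 4·(6,1) + (5,1)
step 3: (35, 6)  from 1·(29,5) + (6,1)
fundamental: x₁=35, y₁=6  (since 1225 − 34·36 = 1)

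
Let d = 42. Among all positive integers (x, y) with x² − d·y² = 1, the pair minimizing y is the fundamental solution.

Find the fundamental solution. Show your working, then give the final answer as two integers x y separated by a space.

[6; 2,12] for √42; ℓ=2 ⇒ convergent index 1
step 0: (6, 1)  from 6·(1,0) + (0,1)
step 1: (13, 2)  from 2·(6,1) + (1,0)
→ (13, 2).  Check: 13²=169, 42·2²=168, difference 1.

13 2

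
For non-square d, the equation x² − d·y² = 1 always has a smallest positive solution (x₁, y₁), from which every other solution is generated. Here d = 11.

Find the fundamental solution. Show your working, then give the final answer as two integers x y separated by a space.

√11 = [3; 3,6, …], period ℓ=2 (even) → k=1
a_0=3:  p_0=3·1+0=3,  q_0=3·0+1=1
a_1=3:  p_1=3·3+1=10,  q_1=3·1+0=3
(x₁, y₁) = (10, 3);  10² − 11·3² = 1 ✓

10 3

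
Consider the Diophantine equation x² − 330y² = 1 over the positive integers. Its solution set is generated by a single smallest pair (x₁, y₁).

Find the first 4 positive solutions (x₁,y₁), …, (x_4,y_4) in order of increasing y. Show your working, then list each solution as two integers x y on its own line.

109 6
23761 1308
5179789 285138
1129170241 62158776

d=330: √d = [18; 6,36] (ℓ=2, even), read p_1/q_1
i=0: a=18 ⇒ p=18, q=1
i=1: a=6 ⇒ p=109, q=6
→ (109, 6).  Check: 109²=11881, 330·6²=11880, difference 1.
n=2: (109,6)∘(109,6) = (109·109+330·6·6, 109·6+6·109) = (23761,1308)
n=3: (23761,1308)∘(109,6) = (109·23761+330·6·1308, 109·1308+6·23761) = (5179789,285138)
n=4: (5179789,285138)∘(109,6) = (109·5179789+330·6·285138, 109·285138+6·5179789) = (1129170241,62158776)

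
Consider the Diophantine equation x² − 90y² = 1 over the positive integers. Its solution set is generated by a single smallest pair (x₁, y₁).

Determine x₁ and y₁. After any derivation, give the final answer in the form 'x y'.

√90 → a₀=9, period (2,18); ℓ=2 even so k=1
k=0  a_k=9  p_k/q_k = 9/1
k=1  a_k=2  p_k/q_k = 19/2
→ (19, 2).  Check: 19²=361, 90·2²=360, difference 1.

19 2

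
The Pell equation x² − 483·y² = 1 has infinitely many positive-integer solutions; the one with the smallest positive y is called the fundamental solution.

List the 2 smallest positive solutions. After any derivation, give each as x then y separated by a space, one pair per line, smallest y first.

22 1
967 44

d=483: √d = [21; 1,42] (ℓ=2, even), read p_1/q_1
a_0=21:  p_0=21·1+0=21,  q_0=21·0+1=1
a_1=1:  p_1=1·21+1=22,  q_1=1·1+0=1
fundamental: x₁=22, y₁=1  (since 484 − 483·1 = 1)
(22+1√483)^2 = 967 + 44√483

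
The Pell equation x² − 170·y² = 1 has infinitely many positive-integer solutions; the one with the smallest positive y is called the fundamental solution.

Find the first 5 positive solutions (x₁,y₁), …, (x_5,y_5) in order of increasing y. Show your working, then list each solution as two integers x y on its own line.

√170 → a₀=13, period (26); ℓ=1 odd so k=1
i=0: a=13 ⇒ p=13, q=1
i=1: a=26 ⇒ p=339, q=26
→ (339, 26).  Check: 339²=114921, 170·26²=114920, difference 1.
n=2: (339,26)∘(339,26) = (339·339+170·26·26, 339·26+26·339) = (229841,17628)
n=3: (229841,17628)∘(339,26) = (339·229841+170·26·17628, 339·17628+26·229841) = (155831859,11951758)
n=4: (155831859,11951758)∘(339,26) = (339·155831859+170·26·11951758, 339·11951758+26·155831859) = (105653770561,8103274296)
n=5: (105653770561,8103274296)∘(339,26) = (339·105653770561+170·26·8103274296, 339·8103274296+26·105653770561) = (71633100608499,5494008020930)

339 26
229841 17628
155831859 11951758
105653770561 8103274296
71633100608499 5494008020930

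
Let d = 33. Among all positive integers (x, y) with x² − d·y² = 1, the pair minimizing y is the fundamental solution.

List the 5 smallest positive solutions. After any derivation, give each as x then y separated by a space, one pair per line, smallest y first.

23 4
1057 184
48599 8460
2234497 388976
102738263 17884436

√33 = [5; 1,2,1,10, …], period ℓ=4 (even) → k=3
k=0  a_k=5  p_k/q_k = 5/1
k=1  a_k=1  p_k/q_k = 6/1
k=2  a_k=2  p_k/q_k = 17/3
k=3  a_k=1  p_k/q_k = 23/4
fundamental: x₁=23, y₁=4  (since 529 − 33·16 = 1)
(23+4√33)^2 = 1057 + 184√33
(23+4√33)^3 = 48599 + 8460√33
(23+4√33)^4 = 2234497 + 388976√33
(23+4√33)^5 = 102738263 + 17884436√33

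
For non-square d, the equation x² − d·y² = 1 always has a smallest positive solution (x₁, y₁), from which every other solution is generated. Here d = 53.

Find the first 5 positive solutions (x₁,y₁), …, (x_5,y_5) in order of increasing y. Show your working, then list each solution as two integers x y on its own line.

66249 9100
8777860001 1205731800
1163048894346249 159757052027300
154101652394311440001 21167489878307463600
20418160737778428282906249 2804650073736225260045500

√53 → a₀=7, period (3,1,1,3,14); ℓ=5 odd so k=9
step 0: (7, 1)  from 7·(1,0) + (0,1)
…
step 7: (10578, 1453)  from 1·(7979,1096) + (2599,357)
step 8: (18557, 2549)  from 1·(10578,1453) + (7979,1096)
step 9: (66249, 9100)  from 3·(18557,2549) + (10578,1453)
→ (66249, 9100).  Check: 66249²=4388930001, 53·9100²=4388930000, difference 1.
(66249+9100√53)^2 = 8777860001 + 1205731800√53
(66249+9100√53)^3 = 1163048894346249 + 159757052027300√53
(66249+9100√53)^4 = 154101652394311440001 + 21167489878307463600√53
(66249+9100√53)^5 = 20418160737778428282906249 + 2804650073736225260045500√53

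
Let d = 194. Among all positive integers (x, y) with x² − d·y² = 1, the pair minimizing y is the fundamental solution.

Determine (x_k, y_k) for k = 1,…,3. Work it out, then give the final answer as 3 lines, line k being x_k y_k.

195 14
76049 5460
29658915 2129386

√194 → a₀=13, period (1,12,1,26); ℓ=4 even so k=3
step 0: (13, 1)  from 13·(1,0) + (0,1)
step 1: (14, 1)  from 1·(13,1) + (1,0)
step 2: (181, 13)  from 12·(14,1) + (13,1)
step 3: (195, 14)  from 1·(181,13) + (14,1)
(x₁, y₁) = (195, 14);  195² − 194·14² = 1 ✓
(x_2, y_2) = (195·195 + 194·14·14, 195·14 + 14·195) = (76049, 5460)
(x_3, y_3) = (195·76049 + 194·14·5460, 195·5460 + 14·76049) = (29658915, 2129386)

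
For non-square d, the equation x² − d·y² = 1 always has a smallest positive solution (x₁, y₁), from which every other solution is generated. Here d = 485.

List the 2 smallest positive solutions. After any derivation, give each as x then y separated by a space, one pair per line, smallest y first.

969 44
1877921 85272

[22; 44] for √485; ℓ=1 ⇒ convergent index 1
step 0: (22, 1)  from 22·(1,0) + (0,1)
step 1: (969, 44)  from 44·(22,1) + (1,0)
fundamental: x₁=969, y₁=44  (since 938961 − 485·1936 = 1)
(969+44√485)^2 = 1877921 + 85272√485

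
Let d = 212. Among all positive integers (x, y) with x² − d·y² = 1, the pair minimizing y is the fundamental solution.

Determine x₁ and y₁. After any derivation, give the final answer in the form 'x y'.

66249 4550

d=212: √d = [14; 1,1,3,1,1,…,1,1,28] (ℓ=14, even), read p_13/q_13
i=0: a=14 ⇒ p=14, q=1
i=1: a=1 ⇒ p=15, q=1
i=2: a=1 ⇒ p=29, q=2
i=3: a=3 ⇒ p=102, q=7
i=4: a=1 ⇒ p=131, q=9
i=5: a=1 ⇒ p=233, q=16
i=6: a=1 ⇒ p=364, q=25
…
i=8: a=1 ⇒ p=2781, q=191
…
i=10: a=1 ⇒ p=7979, q=548
i=11: a=3 ⇒ p=29135, q=2001
i=12: a=1 ⇒ p=37114, q=2549
i=13: a=1 ⇒ p=66249, q=4550
fundamental: x₁=66249, y₁=4550  (since 4388930001 − 212·20702500 = 1)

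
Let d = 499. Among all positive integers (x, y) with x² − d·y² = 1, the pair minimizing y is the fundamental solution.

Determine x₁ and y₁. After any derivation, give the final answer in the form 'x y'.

√499 = [22; 2,1,21,1,2,44, …], period ℓ=6 (even) → k=5
k=0  a_k=22  p_k/q_k = 22/1
k=1  a_k=2  p_k/q_k = 45/2
k=2  a_k=1  p_k/q_k = 67/3
k=3  a_k=21  p_k/q_k = 1452/65
k=4  a_k=1  p_k/q_k = 1519/68
k=5  a_k=2  p_k/q_k = 4490/201
fundamental: x₁=4490, y₁=201  (since 20160100 − 499·40401 = 1)

4490 201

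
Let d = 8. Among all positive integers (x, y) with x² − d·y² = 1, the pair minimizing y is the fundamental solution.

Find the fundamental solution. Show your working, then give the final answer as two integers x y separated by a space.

√8 = [2; 1,4, …], period ℓ=2 (even) → k=1
k=0  a_k=2  p_k/q_k = 2/1
k=1  a_k=1  p_k/q_k = 3/1
fundamental: x₁=3, y₁=1  (since 9 − 8·1 = 1)

3 1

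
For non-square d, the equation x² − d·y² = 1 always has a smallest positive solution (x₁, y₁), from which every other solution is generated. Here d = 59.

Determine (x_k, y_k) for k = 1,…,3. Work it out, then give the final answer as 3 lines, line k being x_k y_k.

√59 = [7; 1,2,7,2,1,14, …], period ℓ=6 (even) → k=5
step 0: (7, 1)  from 7·(1,0) + (0,1)
…
step 2: (23, 3)  from 2·(8,1) + (7,1)
step 3: (169, 22)  from 7·(23,3) + (8,1)
step 4: (361, 47)  from 2·(169,22) + (23,3)
step 5: (530, 69)  from 1·(361,47) + (169,22)
fundamental: x₁=530, y₁=69  (since 280900 − 59·4761 = 1)
(530+69√59)^2 = 561799 + 73140√59
(530+69√59)^3 = 595506410 + 77528331√59

530 69
561799 73140
595506410 77528331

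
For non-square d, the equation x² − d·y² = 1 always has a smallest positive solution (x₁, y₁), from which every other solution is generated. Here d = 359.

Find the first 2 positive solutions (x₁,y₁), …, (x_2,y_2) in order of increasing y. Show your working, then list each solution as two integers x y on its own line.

[18; 1,17,1,36] for √359; ℓ=4 ⇒ convergent index 3
k=0  a_k=18  p_k/q_k = 18/1
…
k=2  a_k=17  p_k/q_k = 341/18
k=3  a_k=1  p_k/q_k = 360/19
fundamental: x₁=360, y₁=19  (since 129600 − 359·361 = 1)
(360+19√359)^2 = 259199 + 13680√359

360 19
259199 13680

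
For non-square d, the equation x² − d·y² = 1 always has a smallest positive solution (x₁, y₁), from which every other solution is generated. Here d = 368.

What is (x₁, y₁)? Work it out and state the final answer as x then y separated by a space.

1151 60

d=368: √d = [19; 5,2,5,38] (ℓ=4, even), read p_3/q_3
k=0  a_k=19  p_k/q_k = 19/1
…
k=2  a_k=2  p_k/q_k = 211/11
k=3  a_k=5  p_k/q_k = 1151/60
fundamental: x₁=1151, y₁=60  (since 1324801 − 368·3600 = 1)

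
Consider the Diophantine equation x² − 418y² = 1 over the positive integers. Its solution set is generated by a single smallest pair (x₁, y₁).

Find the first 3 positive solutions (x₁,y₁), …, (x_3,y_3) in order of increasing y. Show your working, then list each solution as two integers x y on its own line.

[20; 2,4,20,4,2,40] for √418; ℓ=6 ⇒ convergent index 5
i=0: a=20 ⇒ p=20, q=1
…
i=2: a=4 ⇒ p=184, q=9
i=3: a=20 ⇒ p=3721, q=182
i=4: a=4 ⇒ p=15068, q=737
i=5: a=2 ⇒ p=33857, q=1656
(x₁, y₁) = (33857, 1656);  33857² − 418·1656² = 1 ✓
k=2:  x_2 = 33857·33857+418·1656·1656 = 2292592897,  y_2 = 33857·1656+1656·33857 = 112134384
k=3:  x_3 = 33857·2292592897+418·1656·112134384 = 155240635393601,  y_3 = 33857·112134384+1656·2292592897 = 7593067676520

33857 1656
2292592897 112134384
155240635393601 7593067676520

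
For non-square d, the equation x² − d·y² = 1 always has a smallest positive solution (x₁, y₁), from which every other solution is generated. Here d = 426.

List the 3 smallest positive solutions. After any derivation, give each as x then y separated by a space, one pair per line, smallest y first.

88751 4300
15753480001 763258600
2796274207048751 135479928012900

d=426: √d = [20; 1,1,1,3,2,6,2,3,1,1,1,40] (ℓ=12, even), read p_11/q_11
a_0=20:  p_0=20·1+0=20,  q_0=20·0+1=1
a_1=1:  p_1=1·20+1=21,  q_1=1·1+0=1
…
a_3=1:  p_3=1·41+21=62,  q_3=1·2+1=3
a_4=3:  p_4=3·62+41=227,  q_4=3·3+2=11
a_5=2:  p_5=2·227+62=516,  q_5=2·11+3=25
a_6=6:  p_6=6·516+227=3323,  q_6=6·25+11=161
a_7=2:  p_7=2·3323+516=7162,  q_7=2·161+25=347
…
a_10=1:  p_10=1·31971+24809=56780,  q_10=1·1549+1202=2751
a_11=1:  p_11=1·56780+31971=88751,  q_11=1·2751+1549=4300
(x₁, y₁) = (88751, 4300);  88751² − 426·4300² = 1 ✓
(x_2, y_2) = (88751·88751 + 426·4300·4300, 88751·4300 + 4300·88751) = (15753480001, 763258600)
(x_3, y_3) = (88751·15753480001 + 426·4300·763258600, 88751·763258600 + 4300·15753480001) = (2796274207048751, 135479928012900)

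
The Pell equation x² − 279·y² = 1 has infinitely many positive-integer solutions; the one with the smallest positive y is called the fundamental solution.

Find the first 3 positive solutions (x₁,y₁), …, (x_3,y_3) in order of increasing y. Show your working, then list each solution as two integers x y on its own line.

1520 91
4620799 276640
14047227440 840985509

d=279: √d = [16; 1,2,2,1,2,2,1,32] (ℓ=8, even), read p_7/q_7
step 0: (16, 1)  from 16·(1,0) + (0,1)
…
step 4: (167, 10)  from 1·(117,7) + (50,3)
step 5: (451, 27)  from 2·(167,10) + (117,7)
step 6: (1069, 64)  from 2·(451,27) + (167,10)
step 7: (1520, 91)  from 1·(1069,64) + (451,27)
fundamental: x₁=1520, y₁=91  (since 2310400 − 279·8281 = 1)
(x_2, y_2) = (1520·1520 + 279·91·91, 1520·91 + 91·1520) = (4620799, 276640)
(x_3, y_3) = (1520·4620799 + 279·91·276640, 1520·276640 + 91·4620799) = (14047227440, 840985509)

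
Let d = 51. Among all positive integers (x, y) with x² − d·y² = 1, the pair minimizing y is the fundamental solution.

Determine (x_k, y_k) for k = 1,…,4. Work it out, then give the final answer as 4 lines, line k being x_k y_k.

[7; 7,14] for √51; ℓ=2 ⇒ convergent index 1
a_0=7:  p_0=7·1+0=7,  q_0=7·0+1=1
a_1=7:  p_1=7·7+1=50,  q_1=7·1+0=7
(x₁, y₁) = (50, 7);  50² − 51·7² = 1 ✓
k=2:  x_2 = 50·50+51·7·7 = 4999,  y_2 = 50·7+7·50 = 700
k=3:  x_3 = 50·4999+51·7·700 = 499850,  y_3 = 50·700+7·4999 = 69993
k=4:  x_4 = 50·499850+51·7·69993 = 49980001,  y_4 = 50·69993+7·499850 = 6998600

50 7
4999 700
499850 69993
49980001 6998600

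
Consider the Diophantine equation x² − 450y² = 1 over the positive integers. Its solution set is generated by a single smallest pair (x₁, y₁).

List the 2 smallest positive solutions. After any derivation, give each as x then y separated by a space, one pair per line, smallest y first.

d=450: √d = [21; 4,1,2,4,2,1,4,42] (ℓ=8, even), read p_7/q_7
i=0: a=21 ⇒ p=21, q=1
i=1: a=4 ⇒ p=85, q=4
i=2: a=1 ⇒ p=106, q=5
i=3: a=2 ⇒ p=297, q=14
i=4: a=4 ⇒ p=1294, q=61
i=5: a=2 ⇒ p=2885, q=136
i=6: a=1 ⇒ p=4179, q=197
i=7: a=4 ⇒ p=19601, q=924
(x₁, y₁) = (19601, 924);  19601² − 450·924² = 1 ✓
(x_2, y_2) = (19601·19601 + 450·924·924, 19601·924 + 924·19601) = (768398401, 36222648)

19601 924
768398401 36222648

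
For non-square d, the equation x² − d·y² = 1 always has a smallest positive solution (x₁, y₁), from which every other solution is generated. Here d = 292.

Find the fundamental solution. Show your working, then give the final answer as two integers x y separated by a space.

2281249 133500

√292 → a₀=17, period (11,2,1,3,8,3,1,2,11,34); ℓ=10 even so k=9
step 0: (17, 1)  from 17·(1,0) + (0,1)
step 1: (188, 11)  from 11·(17,1) + (1,0)
…
step 3: (581, 34)  from 1·(393,23) + (188,11)
step 4: (2136, 125)  from 3·(581,34) + (393,23)
step 5: (17669, 1034)  from 8·(2136,125) + (581,34)
step 6: (55143, 3227)  from 3·(17669,1034) + (2136,125)
step 7: (72812, 4261)  from 1·(55143,3227) + (17669,1034)
step 8: (200767, 11749)  from 2·(72812,4261) + (55143,3227)
step 9: (2281249, 133500)  from 11·(200767,11749) + (72812,4261)
→ (2281249, 133500).  Check: 2281249²=5204097000001, 292·133500²=5204097000000, difference 1.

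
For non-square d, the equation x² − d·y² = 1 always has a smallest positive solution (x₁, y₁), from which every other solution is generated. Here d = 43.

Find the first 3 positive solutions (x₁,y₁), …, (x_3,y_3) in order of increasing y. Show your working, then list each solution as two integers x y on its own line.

3482 531
24248647 3697884
168867574226 25752063645

d=43: √d = [6; 1,1,3,1,5,1,3,1,1,12] (ℓ=10, even), read p_9/q_9
a_0=6:  p_0=6·1+0=6,  q_0=6·0+1=1
…
a_3=3:  p_3=3·13+7=46,  q_3=3·2+1=7
…
a_8=1:  p_8=1·1541+400=1941,  q_8=1·235+61=296
a_9=1:  p_9=1·1941+1541=3482,  q_9=1·296+235=531
fundamental: x₁=3482, y₁=531  (since 12124324 − 43·281961 = 1)
(x_2, y_2) = (3482·3482 + 43·531·531, 3482·531 + 531·3482) = (24248647, 3697884)
(x_3, y_3) = (3482·24248647 + 43·531·3697884, 3482·3697884 + 531·24248647) = (168867574226, 25752063645)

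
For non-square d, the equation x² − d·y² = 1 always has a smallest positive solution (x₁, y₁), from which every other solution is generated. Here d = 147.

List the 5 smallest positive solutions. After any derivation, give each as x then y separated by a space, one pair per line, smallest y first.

97 8
18817 1552
3650401 301080
708158977 58407968
137379191137 11330844712

[12; 8,24] for √147; ℓ=2 ⇒ convergent index 1
a_0=12:  p_0=12·1+0=12,  q_0=12·0+1=1
a_1=8:  p_1=8·12+1=97,  q_1=8·1+0=8
→ (97, 8).  Check: 97²=9409, 147·8²=9408, difference 1.
n=2: (97,8)∘(97,8) = (97·97+147·8·8, 97·8+8·97) = (18817,1552)
n=3: (18817,1552)∘(97,8) = (97·18817+147·8·1552, 97·1552+8·18817) = (3650401,301080)
n=4: (3650401,301080)∘(97,8) = (97·3650401+147·8·301080, 97·301080+8·3650401) = (708158977,58407968)
n=5: (708158977,58407968)∘(97,8) = (97·708158977+147·8·58407968, 97·58407968+8·708158977) = (137379191137,11330844712)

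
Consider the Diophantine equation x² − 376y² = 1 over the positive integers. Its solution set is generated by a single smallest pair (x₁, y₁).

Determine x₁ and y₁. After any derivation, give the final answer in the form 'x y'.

2143295 110532

[19; 2,1,1,3,1,…,1,2,38] for √376; ℓ=16 ⇒ convergent index 15
k=0  a_k=19  p_k/q_k = 19/1
k=1  a_k=2  p_k/q_k = 39/2
…
k=3  a_k=1  p_k/q_k = 97/5
k=4  a_k=3  p_k/q_k = 349/18
k=5  a_k=1  p_k/q_k = 446/23
k=6  a_k=2  p_k/q_k = 1241/64
k=7  a_k=2  p_k/q_k = 2928/151
k=8  a_k=4  p_k/q_k = 12953/668
…
k=10  a_k=2  p_k/q_k = 70621/3642
k=11  a_k=1  p_k/q_k = 99455/5129
…
k=13  a_k=1  p_k/q_k = 468441/24158
k=14  a_k=1  p_k/q_k = 837427/43187
k=15  a_k=2  p_k/q_k = 2143295/110532
fundamental: x₁=2143295, y₁=110532  (since 4593713457025 − 376·12217323024 = 1)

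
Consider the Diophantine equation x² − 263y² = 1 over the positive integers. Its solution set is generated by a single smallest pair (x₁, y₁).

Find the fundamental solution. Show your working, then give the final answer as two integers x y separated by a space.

√263 = [16; 4,1,1,1,1,15,1,1,1,1,4,32, …], period ℓ=12 (even) → k=11
k=0  a_k=16  p_k/q_k = 16/1
…
k=10  a_k=1  p_k/q_k = 30229/1864
k=11  a_k=4  p_k/q_k = 139128/8579
→ (139128, 8579).  Check: 139128²=19356600384, 263·8579²=19356600383, difference 1.

139128 8579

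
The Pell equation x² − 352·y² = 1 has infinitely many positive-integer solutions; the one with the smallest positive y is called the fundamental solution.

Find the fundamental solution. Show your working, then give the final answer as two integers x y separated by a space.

77617 4137

√352 → a₀=18, period (1,3,5,9,5,3,1,36); ℓ=8 even so k=7
k=0  a_k=18  p_k/q_k = 18/1
…
k=2  a_k=3  p_k/q_k = 75/4
…
k=5  a_k=5  p_k/q_k = 18499/986
k=6  a_k=3  p_k/q_k = 59118/3151
k=7  a_k=1  p_k/q_k = 77617/4137
fundamental: x₁=77617, y₁=4137  (since 6024398689 − 352·17114769 = 1)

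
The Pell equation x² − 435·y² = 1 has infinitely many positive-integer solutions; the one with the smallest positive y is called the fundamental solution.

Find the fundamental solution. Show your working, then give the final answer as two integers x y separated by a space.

146 7

d=435: √d = [20; 1,5,1,40] (ℓ=4, even), read p_3/q_3
a_0=20:  p_0=20·1+0=20,  q_0=20·0+1=1
…
a_2=5:  p_2=5·21+20=125,  q_2=5·1+1=6
a_3=1:  p_3=1·125+21=146,  q_3=1·6+1=7
→ (146, 7).  Check: 146²=21316, 435·7²=21315, difference 1.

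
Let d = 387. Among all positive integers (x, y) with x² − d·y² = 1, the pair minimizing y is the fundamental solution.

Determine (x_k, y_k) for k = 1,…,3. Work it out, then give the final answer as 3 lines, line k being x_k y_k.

√387 → a₀=19, period (1,2,19,2,1,38); ℓ=6 even so k=5
step 0: (19, 1)  from 19·(1,0) + (0,1)
step 1: (20, 1)  from 1·(19,1) + (1,0)
…
step 3: (1141, 58)  from 19·(59,3) + (20,1)
step 4: (2341, 119)  from 2·(1141,58) + (59,3)
step 5: (3482, 177)  from 1·(2341,119) + (1141,58)
→ (3482, 177).  Check: 3482²=12124324, 387·177²=12124323, difference 1.
(x_2, y_2) = (3482·3482 + 387·177·177, 3482·177 + 177·3482) = (24248647, 1232628)
(x_3, y_3) = (3482·24248647 + 387·177·1232628, 3482·1232628 + 177·24248647) = (168867574226, 8584021215)

3482 177
24248647 1232628
168867574226 8584021215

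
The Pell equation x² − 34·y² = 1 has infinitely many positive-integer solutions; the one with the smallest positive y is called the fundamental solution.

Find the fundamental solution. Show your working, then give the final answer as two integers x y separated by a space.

35 6

√34 → a₀=5, period (1,4,1,10); ℓ=4 even so k=3
a_0=5:  p_0=5·1+0=5,  q_0=5·0+1=1
…
a_2=4:  p_2=4·6+5=29,  q_2=4·1+1=5
a_3=1:  p_3=1·29+6=35,  q_3=1·5+1=6
(x₁, y₁) = (35, 6);  35² − 34·6² = 1 ✓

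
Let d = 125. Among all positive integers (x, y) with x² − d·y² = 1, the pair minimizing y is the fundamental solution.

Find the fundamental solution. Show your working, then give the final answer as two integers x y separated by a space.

√125 → a₀=11, period (5,1,1,5,22); ℓ=5 odd so k=9
k=0  a_k=11  p_k/q_k = 11/1
…
k=2  a_k=1  p_k/q_k = 67/6
…
k=7  a_k=1  p_k/q_k = 91444/8179
k=8  a_k=1  p_k/q_k = 167761/15005
k=9  a_k=5  p_k/q_k = 930249/83204
fundamental: x₁=930249, y₁=83204  (since 865363202001 − 125·6922905616 = 1)

930249 83204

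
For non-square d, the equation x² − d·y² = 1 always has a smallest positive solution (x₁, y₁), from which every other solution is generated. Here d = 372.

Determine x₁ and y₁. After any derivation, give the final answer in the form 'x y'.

√372 = [19; 3,2,12,2,3,38, …], period ℓ=6 (even) → k=5
a_0=19:  p_0=19·1+0=19,  q_0=19·0+1=1
a_1=3:  p_1=3·19+1=58,  q_1=3·1+0=3
a_2=2:  p_2=2·58+19=135,  q_2=2·3+1=7
a_3=12:  p_3=12·135+58=1678,  q_3=12·7+3=87
a_4=2:  p_4=2·1678+135=3491,  q_4=2·87+7=181
a_5=3:  p_5=3·3491+1678=12151,  q_5=3·181+87=630
(x₁, y₁) = (12151, 630);  12151² − 372·630² = 1 ✓

12151 630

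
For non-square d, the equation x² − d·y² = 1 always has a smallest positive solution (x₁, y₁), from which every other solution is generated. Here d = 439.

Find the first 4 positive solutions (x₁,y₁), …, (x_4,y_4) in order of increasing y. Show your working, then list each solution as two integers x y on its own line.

440 21
387199 18480
340734680 16262379
299846131201 14310875040

[20; 1,19,1,40] for √439; ℓ=4 ⇒ convergent index 3
i=0: a=20 ⇒ p=20, q=1
i=1: a=1 ⇒ p=21, q=1
i=2: a=19 ⇒ p=419, q=20
i=3: a=1 ⇒ p=440, q=21
fundamental: x₁=440, y₁=21  (since 193600 − 439·441 = 1)
(x_2, y_2) = (440·440 + 439·21·21, 440·21 + 21·440) = (387199, 18480)
(x_3, y_3) = (440·387199 + 439·21·18480, 440·18480 + 21·387199) = (340734680, 16262379)
(x_4, y_4) = (440·340734680 + 439·21·16262379, 440·16262379 + 21·340734680) = (299846131201, 14310875040)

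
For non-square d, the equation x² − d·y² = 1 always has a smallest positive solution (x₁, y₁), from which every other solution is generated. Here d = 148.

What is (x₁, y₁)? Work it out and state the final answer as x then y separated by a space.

73 6

√148 → a₀=12, period (6,24); ℓ=2 even so k=1
i=0: a=12 ⇒ p=12, q=1
i=1: a=6 ⇒ p=73, q=6
→ (73, 6).  Check: 73²=5329, 148·6²=5328, difference 1.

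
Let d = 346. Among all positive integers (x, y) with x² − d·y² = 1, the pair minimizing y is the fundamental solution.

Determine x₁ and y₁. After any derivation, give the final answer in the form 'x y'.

17299 930

√346 → a₀=18, period (1,1,1,1,36); ℓ=5 odd so k=9
i=0: a=18 ⇒ p=18, q=1
…
i=8: a=1 ⇒ p=10398, q=559
i=9: a=1 ⇒ p=17299, q=930
fundamental: x₁=17299, y₁=930  (since 299255401 − 346·864900 = 1)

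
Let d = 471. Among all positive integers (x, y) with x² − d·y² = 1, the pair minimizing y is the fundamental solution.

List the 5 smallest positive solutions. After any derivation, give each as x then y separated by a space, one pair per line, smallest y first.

√471 → a₀=21, period (1,2,2,1,3,…,2,1,42); ℓ=14 even so k=13
step 0: (21, 1)  from 21·(1,0) + (0,1)
…
step 5: (803, 37)  from 3·(217,10) + (152,7)
…
step 7: (48809, 2249)  from 14·(3429,158) + (803,37)
…
step 12: (5506953, 253747)  from 2·(2331742,107441) + (843469,38865)
step 13: (7838695, 361188)  from 1·(5506953,253747) + (2331742,107441)
(x₁, y₁) = (7838695, 361188);  7838695² − 471·361188² = 1 ✓
k=2:  x_2 = 7838695·7838695+471·361188·361188 = 122890278606049,  y_2 = 7838695·361188+361188·7838695 = 5662485139320
k=3:  x_3 = 7838695·122890278606049+471·361188·5662485139320 = 1926598824915678693415,  y_3 = 7838695·5662485139320+361188·122890278606049 = 88772987898323613612
k=4:  x_4 = 7838695·1926598824915678693415+471·361188·88772987898323613612 = 30204041151744689101078780801,  y_4 = 7838695·88772987898323613612+361188·1926598824915678693415 = 1391728752747293974319493360
k=5:  x_5 = 7838695·30204041151744689101078780801+471·361188·1391728752747293974319493360 = 473520532711948744867536551663095975,  y_5 = 7838695·1391728752747293974319493360+361188·30204041151744689101078780801 = 21818674431032810307068783683516788

7838695 361188
122890278606049 5662485139320
1926598824915678693415 88772987898323613612
30204041151744689101078780801 1391728752747293974319493360
473520532711948744867536551663095975 21818674431032810307068783683516788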